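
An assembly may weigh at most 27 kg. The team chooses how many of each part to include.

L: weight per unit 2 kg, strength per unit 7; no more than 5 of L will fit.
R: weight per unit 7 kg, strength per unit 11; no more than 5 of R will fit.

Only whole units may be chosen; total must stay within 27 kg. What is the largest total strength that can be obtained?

57

5×L and 2×R: weight 24 ≤ 27, strength 5·7 + 2·11 = 57.
3×L and 3×R: weight 27 ≤ 27, strength 3·7 + 3·11 = 54.
Best is 57.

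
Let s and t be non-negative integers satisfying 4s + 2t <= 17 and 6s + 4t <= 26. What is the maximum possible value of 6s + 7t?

42

(s,t)=(0,6) is feasible, giving 42.
(s,t)=(1,5) is feasible, giving 41.
No feasible integer point exceeds 42.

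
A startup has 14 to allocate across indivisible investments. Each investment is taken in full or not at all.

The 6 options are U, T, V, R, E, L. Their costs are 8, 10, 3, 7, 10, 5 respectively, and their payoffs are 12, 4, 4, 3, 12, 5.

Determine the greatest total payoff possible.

Allowing fractional choices, the relaxed optimum would be about 19.6, but investments are indivisible.
V + E: cost 3 + 10 = 13 ≤ 14, payoff 4 + 12 = 16.
U + L: cost 8 + 5 = 13 ≤ 14, payoff 12 + 5 = 17.
U + V: cost 8 + 3 = 11 ≤ 14, payoff 12 + 4 = 16.
Best is U and L with total payoff 17.

17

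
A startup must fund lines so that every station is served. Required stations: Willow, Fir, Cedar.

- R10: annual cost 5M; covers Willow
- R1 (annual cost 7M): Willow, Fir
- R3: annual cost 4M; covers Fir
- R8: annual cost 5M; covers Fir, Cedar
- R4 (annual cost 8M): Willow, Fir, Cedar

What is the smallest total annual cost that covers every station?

8

The greedy cost-per-new-station heuristic would pick R8 and R10 for 10, but a cheaper cover exists.
R4 alone covers Willow, Fir, Cedar — every station.
Total annual cost: 8.
No cover costs less than 8.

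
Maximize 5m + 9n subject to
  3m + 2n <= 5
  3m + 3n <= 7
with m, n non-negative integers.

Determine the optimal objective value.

18

(m,n)=(0,2): 3·0+2·2=4≤5, 3·0+3·2=6≤7, objective 18.
(m,n)=(1,1): 3·1+2·1=5≤5, 3·1+3·1=6≤7, objective 14.
(m,n)=(0,1): 3·0+2·1=2≤5, 3·0+3·1=3≤7, objective 9.
The best lattice point is (0,2), giving 18.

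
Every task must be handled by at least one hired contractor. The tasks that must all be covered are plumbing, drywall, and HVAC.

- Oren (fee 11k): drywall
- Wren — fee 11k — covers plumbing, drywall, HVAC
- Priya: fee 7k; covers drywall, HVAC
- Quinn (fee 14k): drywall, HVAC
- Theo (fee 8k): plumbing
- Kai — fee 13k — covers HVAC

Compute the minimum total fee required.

11

The greedy cost-per-new-task heuristic would pick Priya and Theo for 15, but a cheaper cover exists.
Wren alone covers plumbing, drywall, HVAC — every task.
Total fee: 11.
No cover costs less than 11.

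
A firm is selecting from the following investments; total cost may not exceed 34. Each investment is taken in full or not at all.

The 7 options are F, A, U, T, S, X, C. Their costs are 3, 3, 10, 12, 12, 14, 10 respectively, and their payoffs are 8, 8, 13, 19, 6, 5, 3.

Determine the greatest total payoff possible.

48

F + A + T + S: cost 3 + 3 + 12 + 12 = 30 ≤ 34, payoff 8 + 8 + 19 + 6 = 41.
F + U + T: cost 3 + 10 + 12 = 25 ≤ 34, payoff 8 + 13 + 19 = 40.
F + A + U + T: cost 3 + 3 + 10 + 12 = 28 ≤ 34, payoff 8 + 8 + 13 + 19 = 48.
Best is F, A, U, and T with total payoff 48.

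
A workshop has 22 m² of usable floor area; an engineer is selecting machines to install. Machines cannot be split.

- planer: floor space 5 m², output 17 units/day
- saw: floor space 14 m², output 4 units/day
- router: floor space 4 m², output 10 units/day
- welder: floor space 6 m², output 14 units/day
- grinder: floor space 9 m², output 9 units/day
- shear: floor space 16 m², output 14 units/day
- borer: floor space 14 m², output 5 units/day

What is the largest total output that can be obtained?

Allowing fractional choices, the relaxed optimum would be about 48.0, but machines are indivisible.
planer + welder + grinder: floor space 5 + 6 + 9 = 20 ≤ 22, output 17 + 14 + 9 = 40.
planer + router + grinder: floor space 5 + 4 + 9 = 18 ≤ 22, output 17 + 10 + 9 = 36.
planer + router + welder: floor space 5 + 4 + 6 = 15 ≤ 22, output 17 + 10 + 14 = 41.
Best is planer, router, and welder with total output 41.

41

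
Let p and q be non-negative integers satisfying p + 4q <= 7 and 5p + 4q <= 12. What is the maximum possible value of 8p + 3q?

Relaxing integrality, the LP optimum is 19.20 at (p,q) = (2.4, 0), which is not an integer point.
(p,q)=(2,0): 1·2+4·0=2≤7, 5·2+4·0=10≤12, objective 16.
(p,q)=(1,1): 1·1+4·1=5≤7, 5·1+4·1=9≤12, objective 11.
(p,q)=(1,0): 1·1+4·0=1≤7, 5·1+4·0=5≤12, objective 8.
The best lattice point is (2,0), giving 16.

16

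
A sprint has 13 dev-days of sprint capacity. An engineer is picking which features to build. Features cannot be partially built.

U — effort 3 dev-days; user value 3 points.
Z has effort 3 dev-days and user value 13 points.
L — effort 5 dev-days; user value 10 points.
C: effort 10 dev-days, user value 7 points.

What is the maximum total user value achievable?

26

Allowing fractional choices, the relaxed optimum would be about 27.4, but features are indivisible.
Z + C: effort 3 + 10 = 13 ≤ 13, user value 13 + 7 = 20.
Z + L: effort 3 + 5 = 8 ≤ 13, user value 13 + 10 = 23.
U + Z + L: effort 3 + 3 + 5 = 11 ≤ 13, user value 3 + 13 + 10 = 26.
Best is U, Z, and L with total user value 26.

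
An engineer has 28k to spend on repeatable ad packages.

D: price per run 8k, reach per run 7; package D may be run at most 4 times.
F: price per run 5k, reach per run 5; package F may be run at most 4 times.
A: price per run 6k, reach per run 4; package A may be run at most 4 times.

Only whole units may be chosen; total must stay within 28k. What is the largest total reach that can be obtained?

27

4×F and 1×A: price 26 ≤ 28, reach 4·5 + 1·4 = 24.
1×D and 4×F: price 28 ≤ 28, reach 1·7 + 4·5 = 27.
Best is 27.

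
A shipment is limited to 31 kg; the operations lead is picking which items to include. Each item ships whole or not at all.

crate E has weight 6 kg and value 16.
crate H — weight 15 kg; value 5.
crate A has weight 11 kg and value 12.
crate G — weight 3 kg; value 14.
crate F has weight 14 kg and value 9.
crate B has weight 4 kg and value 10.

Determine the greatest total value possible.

52

Allowing fractional choices, the relaxed optimum would be about 56.5, but items are indivisible.
crate E + crate G + crate F + crate B: weight 6 + 3 + 14 + 4 = 27 ≤ 31, value 16 + 14 + 9 + 10 = 49.
crate E + crate H + crate G + crate B: weight 6 + 15 + 3 + 4 = 28 ≤ 31, value 16 + 5 + 14 + 10 = 45.
crate E + crate A + crate G + crate B: weight 6 + 11 + 3 + 4 = 24 ≤ 31, value 16 + 12 + 14 + 10 = 52.
Best is crate E, crate A, crate G, and crate B with total value 52.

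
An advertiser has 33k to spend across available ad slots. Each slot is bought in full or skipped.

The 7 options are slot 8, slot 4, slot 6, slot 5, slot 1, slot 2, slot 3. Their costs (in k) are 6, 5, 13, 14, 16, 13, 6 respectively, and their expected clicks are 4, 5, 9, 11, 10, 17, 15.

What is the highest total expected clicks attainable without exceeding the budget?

This is a 0-1 knapsack instance.
Allowing fractional choices, the relaxed optimum would be about 44.1, but ad slots are indivisible.
slot 6 + slot 2 + slot 3: cost 13 + 13 + 6 = 32 ≤ 33, expected clicks 9 + 17 + 15 = 41.
slot 8 + slot 4 + slot 2 + slot 3: cost 6 + 5 + 13 + 6 = 30 ≤ 33, expected clicks 4 + 5 + 17 + 15 = 41.
slot 5 + slot 2 + slot 3: cost 14 + 13 + 6 = 33 ≤ 33, expected clicks 11 + 17 + 15 = 43.
Best is slot 5, slot 2, and slot 3 with total expected clicks 43.

43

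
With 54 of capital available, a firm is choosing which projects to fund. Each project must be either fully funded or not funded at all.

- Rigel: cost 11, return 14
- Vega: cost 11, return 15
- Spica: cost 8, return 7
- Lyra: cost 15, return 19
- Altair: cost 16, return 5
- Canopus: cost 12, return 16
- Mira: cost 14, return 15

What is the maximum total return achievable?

65

Allowing fractional choices, the relaxed optimum would be about 69.4, but projects are indivisible.
Vega + Lyra + Canopus + Mira: cost 11 + 15 + 12 + 14 = 52 ≤ 54, return 15 + 19 + 16 + 15 = 65.
Rigel + Lyra + Canopus + Mira: cost 11 + 15 + 12 + 14 = 52 ≤ 54, return 14 + 19 + 16 + 15 = 64.
Rigel + Vega + Lyra + Canopus: cost 11 + 11 + 15 + 12 = 49 ≤ 54, return 14 + 15 + 19 + 16 = 64.
Best is Vega, Lyra, Canopus, and Mira with total return 65.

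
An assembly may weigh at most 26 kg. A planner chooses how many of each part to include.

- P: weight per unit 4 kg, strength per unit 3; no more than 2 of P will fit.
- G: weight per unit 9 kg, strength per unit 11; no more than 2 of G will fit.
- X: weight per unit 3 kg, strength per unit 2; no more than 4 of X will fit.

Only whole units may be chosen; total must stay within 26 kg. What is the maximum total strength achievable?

28

Take 2×P and 2×G: weight 26 ≤ 26, strength 2·3 + 2·11 = 28.
G has the best ratio (11/9) and is taken to its limit of 2; remaining capacity is filled optimally with the others.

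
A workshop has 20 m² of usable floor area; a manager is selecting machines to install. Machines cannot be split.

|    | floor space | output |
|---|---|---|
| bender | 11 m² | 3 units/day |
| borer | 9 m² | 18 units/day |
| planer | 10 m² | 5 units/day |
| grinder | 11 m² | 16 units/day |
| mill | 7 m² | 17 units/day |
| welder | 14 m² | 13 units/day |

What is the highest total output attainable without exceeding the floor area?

35

Take borer and mill: floor space 9 + 7 = 16 ≤ 20, output 18 + 17 = 35.
No other feasible combination does better.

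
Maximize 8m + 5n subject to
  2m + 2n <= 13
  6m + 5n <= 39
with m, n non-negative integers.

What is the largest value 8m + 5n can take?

48

(m,n)=(6,0): 2·6+2·0=12≤13, 6·6+5·0=36≤39, objective 48.
(m,n)=(5,1): 2·5+2·1=12≤13, 6·5+5·1=35≤39, objective 45.
(m,n)=(5,0): 2·5+2·0=10≤13, 6·5+5·0=30≤39, objective 40.
No feasible integer point exceeds 48.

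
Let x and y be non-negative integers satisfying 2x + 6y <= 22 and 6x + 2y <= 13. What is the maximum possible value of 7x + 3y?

Relaxing integrality, the LP optimum is 17.38 at (x,y) = (1.06, 3.31), which is not an integer point.
(x,y)=(1,3): 2·1+6·3=20≤22, 6·1+2·3=12≤13, objective 16.
(x,y)=(1,2): 2·1+6·2=14≤22, 6·1+2·2=10≤13, objective 13.
(x,y)=(0,3): 2·0+6·3=18≤22, 6·0+2·3=6≤13, objective 9.
Maximum is 16 at (x,y)=(1,3).

16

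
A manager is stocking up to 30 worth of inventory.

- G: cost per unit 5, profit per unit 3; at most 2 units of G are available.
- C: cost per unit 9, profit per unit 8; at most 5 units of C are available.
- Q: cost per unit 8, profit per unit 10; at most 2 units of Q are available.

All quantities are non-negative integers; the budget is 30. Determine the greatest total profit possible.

31

This is a bounded integer knapsack.
Q has the best ratio (10/8); taking only Q gives at most 2×10 = 20 (stopped by the supply cap of 2).
Mixing does better — 1×G, 1×C, and 2×Q: cost 30 ≤ 30, profit 1·3 + 1·8 + 2·10 = 31.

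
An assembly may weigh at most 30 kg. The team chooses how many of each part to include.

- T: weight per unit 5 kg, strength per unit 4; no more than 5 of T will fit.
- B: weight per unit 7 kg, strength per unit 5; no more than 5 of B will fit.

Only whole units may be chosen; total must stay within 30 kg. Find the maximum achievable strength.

22

4×T and 1×B: weight 27 ≤ 30, strength 4·4 + 1·5 = 21.
3×T and 2×B: weight 29 ≤ 30, strength 3·4 + 2·5 = 22.
Best is 22.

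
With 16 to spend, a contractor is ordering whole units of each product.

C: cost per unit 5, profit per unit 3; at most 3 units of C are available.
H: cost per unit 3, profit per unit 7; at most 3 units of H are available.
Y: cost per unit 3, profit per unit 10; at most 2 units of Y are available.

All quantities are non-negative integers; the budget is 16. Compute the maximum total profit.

41

This is a bounded integer knapsack.
3×H and 2×Y: cost 15 ≤ 16, profit 3·7 + 2·10 = 41.
2×H and 2×Y: cost 12 ≤ 16, profit 2·7 + 2·10 = 34.
Best is 41.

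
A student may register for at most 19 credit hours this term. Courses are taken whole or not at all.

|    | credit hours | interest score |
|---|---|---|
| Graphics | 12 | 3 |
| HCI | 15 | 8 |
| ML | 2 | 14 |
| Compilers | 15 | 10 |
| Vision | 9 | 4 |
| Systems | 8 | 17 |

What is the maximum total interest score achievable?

Treat it as a binary knapsack problem.
ML + Systems: credit hours 2 + 8 = 10 ≤ 19, interest score 14 + 17 = 31.
ML + Vision + Systems: credit hours 2 + 9 + 8 = 19 ≤ 19, interest score 14 + 4 + 17 = 35.
ML + Compilers: credit hours 2 + 15 = 17 ≤ 19, interest score 14 + 10 = 24.
Best is ML, Vision, and Systems with total interest score 35.

35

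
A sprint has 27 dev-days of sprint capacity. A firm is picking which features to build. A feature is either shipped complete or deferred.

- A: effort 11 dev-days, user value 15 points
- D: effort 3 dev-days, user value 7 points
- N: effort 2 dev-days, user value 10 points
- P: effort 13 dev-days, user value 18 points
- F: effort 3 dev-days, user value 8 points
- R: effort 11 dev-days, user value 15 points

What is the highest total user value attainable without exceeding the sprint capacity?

48

A + D + N + R: effort 11 + 3 + 2 + 11 = 27 ≤ 27, user value 15 + 7 + 10 + 15 = 47.
A + N + F + R: effort 11 + 2 + 3 + 11 = 27 ≤ 27, user value 15 + 10 + 8 + 15 = 48.
Best is A, N, F, and R with total user value 48.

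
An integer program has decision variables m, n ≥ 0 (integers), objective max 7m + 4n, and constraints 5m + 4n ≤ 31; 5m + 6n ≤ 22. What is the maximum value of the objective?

Relaxing integrality, the LP optimum is 30.80 at (m,n) = (4.4, 0), which is not an integer point.
(m,n)=(4,0) is feasible, giving 28.
(m,n)=(3,1) is feasible, giving 25.
(m,n)=(3,0) is feasible, giving 21.
The best lattice point is (4,0), giving 28.

28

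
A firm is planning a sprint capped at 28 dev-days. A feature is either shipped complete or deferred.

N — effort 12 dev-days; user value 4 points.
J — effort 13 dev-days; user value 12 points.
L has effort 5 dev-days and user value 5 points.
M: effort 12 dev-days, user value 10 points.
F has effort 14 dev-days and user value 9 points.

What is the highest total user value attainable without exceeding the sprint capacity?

Treat it as a binary knapsack problem.
Take J and M: effort 13 + 12 = 25 ≤ 28, user value 12 + 10 = 22.
No other feasible combination does better.

22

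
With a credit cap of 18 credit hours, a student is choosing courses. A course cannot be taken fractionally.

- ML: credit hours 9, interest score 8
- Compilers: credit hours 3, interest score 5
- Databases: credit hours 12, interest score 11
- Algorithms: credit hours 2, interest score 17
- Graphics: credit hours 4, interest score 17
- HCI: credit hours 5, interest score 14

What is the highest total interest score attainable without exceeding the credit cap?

This is a 0-1 knapsack instance.
Allowing fractional choices, the relaxed optimum would be about 56.7, but courses are indivisible.
Algorithms + Graphics + HCI: credit hours 2 + 4 + 5 = 11 ≤ 18, interest score 17 + 17 + 14 = 48.
Compilers + Algorithms + Graphics + HCI: credit hours 3 + 2 + 4 + 5 = 14 ≤ 18, interest score 5 + 17 + 17 + 14 = 53.
ML + Compilers + Algorithms + Graphics: credit hours 9 + 3 + 2 + 4 = 18 ≤ 18, interest score 8 + 5 + 17 + 17 = 47.
Best is Compilers, Algorithms, Graphics, and HCI with total interest score 53.

53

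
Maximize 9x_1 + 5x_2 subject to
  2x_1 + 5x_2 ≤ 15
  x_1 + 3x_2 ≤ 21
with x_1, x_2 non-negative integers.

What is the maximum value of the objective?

63

(x_1,x_2)=(7,0) is feasible, giving 63.
(x_1,x_2)=(6,0) is feasible, giving 54.
Maximum is 63 at (x_1,x_2)=(7,0).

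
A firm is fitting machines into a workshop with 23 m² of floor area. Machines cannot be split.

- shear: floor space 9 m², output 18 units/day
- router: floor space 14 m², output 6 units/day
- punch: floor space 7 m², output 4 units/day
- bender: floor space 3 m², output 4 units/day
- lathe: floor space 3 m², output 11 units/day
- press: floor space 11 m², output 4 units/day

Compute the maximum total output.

37

shear + bender + lathe: floor space 9 + 3 + 3 = 15 ≤ 23, output 18 + 4 + 11 = 33.
shear + punch + lathe: floor space 9 + 7 + 3 = 19 ≤ 23, output 18 + 4 + 11 = 33.
shear + punch + bender + lathe: floor space 9 + 7 + 3 + 3 = 22 ≤ 23, output 18 + 4 + 4 + 11 = 37.
Best is shear, punch, bender, and lathe with total output 37.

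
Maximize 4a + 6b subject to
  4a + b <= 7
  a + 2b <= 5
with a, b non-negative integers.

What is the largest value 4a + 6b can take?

16

The continuous relaxation peaks at (1.29, 1.86) with value 16.29; rounding to a feasible lattice point costs some objective.
(a,b)=(1,2) is feasible, giving 16.
(a,b)=(0,2) is feasible, giving 12.
(a,b)=(1,1) is feasible, giving 10.
The best lattice point is (1,2), giving 16.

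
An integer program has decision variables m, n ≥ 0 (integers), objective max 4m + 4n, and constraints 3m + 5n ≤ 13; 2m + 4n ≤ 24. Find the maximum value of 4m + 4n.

16

(m,n)=(4,0) is feasible, giving 16.
(m,n)=(3,0) is feasible, giving 12.
The best lattice point is (4,0), giving 16.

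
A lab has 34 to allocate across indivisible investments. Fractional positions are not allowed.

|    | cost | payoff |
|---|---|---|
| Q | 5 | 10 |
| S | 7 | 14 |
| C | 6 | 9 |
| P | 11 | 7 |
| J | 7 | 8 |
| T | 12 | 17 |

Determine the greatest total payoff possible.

Treat it as a binary knapsack problem.
Take Q, S, C, and T: cost 5 + 7 + 6 + 12 = 30 ≤ 34, payoff 10 + 14 + 9 + 17 = 50.
No other feasible combination does better.

50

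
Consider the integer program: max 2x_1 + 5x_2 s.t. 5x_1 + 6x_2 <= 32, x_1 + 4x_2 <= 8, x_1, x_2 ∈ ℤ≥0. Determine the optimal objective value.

13

Relaxing integrality, the LP optimum is 14.29 at (x_1,x_2) = (5.71, 0.571), which is not an integer point.
(x_1,x_2)=(4,1) is feasible, giving 13.
(x_1,x_2)=(6,0) is feasible, giving 12.
(x_1,x_2)=(3,1) is feasible, giving 11.
The best lattice point is (4,1), giving 13.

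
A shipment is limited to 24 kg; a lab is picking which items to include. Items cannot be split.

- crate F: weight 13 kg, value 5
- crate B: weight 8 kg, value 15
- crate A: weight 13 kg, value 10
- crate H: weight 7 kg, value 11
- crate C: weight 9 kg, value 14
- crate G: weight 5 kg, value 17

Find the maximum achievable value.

Take crate B, crate C, and crate G: weight 8 + 9 + 5 = 22 ≤ 24, value 15 + 14 + 17 = 46.
No other feasible combination does better.

46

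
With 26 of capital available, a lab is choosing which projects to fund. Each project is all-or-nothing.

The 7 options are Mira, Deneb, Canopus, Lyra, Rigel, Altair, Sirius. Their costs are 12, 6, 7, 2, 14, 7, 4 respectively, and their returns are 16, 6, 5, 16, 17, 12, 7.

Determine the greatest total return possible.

This is a 0-1 knapsack instance.
Deneb + Lyra + Rigel + Sirius: cost 6 + 2 + 14 + 4 = 26 ≤ 26, return 6 + 16 + 17 + 7 = 46.
Mira + Lyra + Altair + Sirius: cost 12 + 2 + 7 + 4 = 25 ≤ 26, return 16 + 16 + 12 + 7 = 51.
Best is Mira, Lyra, Altair, and Sirius with total return 51.

51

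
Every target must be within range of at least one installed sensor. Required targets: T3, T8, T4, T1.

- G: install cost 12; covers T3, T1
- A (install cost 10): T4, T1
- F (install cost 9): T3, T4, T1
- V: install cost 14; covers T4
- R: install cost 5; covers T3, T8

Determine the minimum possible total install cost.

14

Choose F and R: together they cover T3, T8, T4, T1 — every target.
Total install cost: 9 + 5 = 14.
No cover costs less than 14.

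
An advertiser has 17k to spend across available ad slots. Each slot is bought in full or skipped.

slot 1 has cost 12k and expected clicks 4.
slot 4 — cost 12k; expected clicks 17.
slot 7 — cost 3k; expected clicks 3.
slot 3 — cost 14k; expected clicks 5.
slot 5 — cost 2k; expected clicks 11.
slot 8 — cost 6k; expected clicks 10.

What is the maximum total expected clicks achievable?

31

slot 4 + slot 5: cost 12 + 2 = 14 ≤ 17, expected clicks 17 + 11 = 28.
slot 4 + slot 7 + slot 5: cost 12 + 3 + 2 = 17 ≤ 17, expected clicks 17 + 3 + 11 = 31.
slot 7 + slot 5 + slot 8: cost 3 + 2 + 6 = 11 ≤ 17, expected clicks 3 + 11 + 10 = 24.
Best is slot 4, slot 7, and slot 5 with total expected clicks 31.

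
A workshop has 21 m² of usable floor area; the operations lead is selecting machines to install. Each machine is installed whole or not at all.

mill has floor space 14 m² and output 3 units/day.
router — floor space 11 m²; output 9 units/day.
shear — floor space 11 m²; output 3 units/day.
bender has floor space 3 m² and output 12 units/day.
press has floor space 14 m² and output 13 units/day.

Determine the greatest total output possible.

Treat it as a binary knapsack problem.
Allowing fractional choices, the relaxed optimum would be about 28.3, but machines are indivisible.
bender + press: floor space 3 + 14 = 17 ≤ 21, output 12 + 13 = 25.
shear + bender: floor space 11 + 3 = 14 ≤ 21, output 3 + 12 = 15.
router + bender: floor space 11 + 3 = 14 ≤ 21, output 9 + 12 = 21.
Best is bender and press with total output 25.

25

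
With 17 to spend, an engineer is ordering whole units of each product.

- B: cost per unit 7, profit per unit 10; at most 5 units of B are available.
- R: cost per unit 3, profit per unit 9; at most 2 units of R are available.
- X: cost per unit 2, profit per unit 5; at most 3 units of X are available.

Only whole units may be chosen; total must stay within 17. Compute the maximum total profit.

38

Take 1×B, 2×R, and 2×X: cost 17 ≤ 17, profit 1·10 + 2·9 + 2·5 = 38.
R has the best ratio (9/3) and is taken to its limit of 2; remaining capacity is filled optimally with the others.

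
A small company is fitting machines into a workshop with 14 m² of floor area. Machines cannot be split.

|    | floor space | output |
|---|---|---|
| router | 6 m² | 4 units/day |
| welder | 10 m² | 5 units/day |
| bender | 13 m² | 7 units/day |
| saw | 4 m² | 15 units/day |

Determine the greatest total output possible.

20

welder + saw: floor space 10 + 4 = 14 ≤ 14, output 5 + 15 = 20.
router + saw: floor space 6 + 4 = 10 ≤ 14, output 4 + 15 = 19.
Best is welder and saw with total output 20.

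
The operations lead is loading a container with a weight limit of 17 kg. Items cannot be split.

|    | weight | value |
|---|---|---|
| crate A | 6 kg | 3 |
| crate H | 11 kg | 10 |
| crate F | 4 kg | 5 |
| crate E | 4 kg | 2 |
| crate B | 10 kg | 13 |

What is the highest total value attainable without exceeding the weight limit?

18

Allowing fractional choices, the relaxed optimum would be about 20.7, but items are indivisible.
crate E + crate B: weight 4 + 10 = 14 ≤ 17, value 2 + 13 = 15.
crate A + crate B: weight 6 + 10 = 16 ≤ 17, value 3 + 13 = 16.
crate F + crate B: weight 4 + 10 = 14 ≤ 17, value 5 + 13 = 18.
Best is crate F and crate B with total value 18.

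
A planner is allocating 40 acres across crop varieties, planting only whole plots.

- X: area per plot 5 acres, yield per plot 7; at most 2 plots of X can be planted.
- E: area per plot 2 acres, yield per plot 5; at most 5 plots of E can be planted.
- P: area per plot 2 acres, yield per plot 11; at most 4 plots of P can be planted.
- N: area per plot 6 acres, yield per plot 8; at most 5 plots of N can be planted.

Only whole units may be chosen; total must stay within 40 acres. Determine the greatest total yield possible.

99

Take 2×X, 5×E, 4×P, and 2×N: area 40 ≤ 40, yield 2·7 + 5·5 + 4·11 + 2·8 = 99.
P has the best ratio (11/2) and is taken to its limit of 4; remaining capacity is filled optimally with the others.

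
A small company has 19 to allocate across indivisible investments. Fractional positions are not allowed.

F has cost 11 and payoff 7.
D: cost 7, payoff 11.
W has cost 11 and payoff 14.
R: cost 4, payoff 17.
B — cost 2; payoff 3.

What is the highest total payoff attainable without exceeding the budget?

Allowing fractional choices, the relaxed optimum would be about 38.6, but investments are indivisible.
W + R + B: cost 11 + 4 + 2 = 17 ≤ 19, payoff 14 + 17 + 3 = 34.
D + R + B: cost 7 + 4 + 2 = 13 ≤ 19, payoff 11 + 17 + 3 = 31.
Best is W, R, and B with total payoff 34.

34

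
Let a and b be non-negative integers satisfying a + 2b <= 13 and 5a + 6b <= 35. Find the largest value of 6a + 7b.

42

(a,b)=(7,0): 1·7+2·0=7≤13, 5·7+6·0=35≤35, objective 42.
(a,b)=(6,0): 1·6+2·0=6≤13, 5·6+6·0=30≤35, objective 36.
The best lattice point is (7,0), giving 42.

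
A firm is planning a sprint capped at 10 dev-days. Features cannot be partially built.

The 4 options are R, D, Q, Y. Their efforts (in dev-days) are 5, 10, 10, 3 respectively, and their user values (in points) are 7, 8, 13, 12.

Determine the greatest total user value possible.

19

This is a 0-1 knapsack instance.
Take R and Y: effort 5 + 3 = 8 ≤ 10, user value 7 + 12 = 19.
No other feasible combination does better.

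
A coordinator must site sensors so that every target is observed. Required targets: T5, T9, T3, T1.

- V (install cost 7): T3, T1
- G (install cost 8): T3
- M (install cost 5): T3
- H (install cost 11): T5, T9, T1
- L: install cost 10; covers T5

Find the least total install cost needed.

The greedy cost-per-new-target heuristic would pick V and H for 18, but a cheaper cover exists.
Choose M and H: together they cover T5, T9, T3, T1 — every target.
Total install cost: 5 + 11 = 16.
No cover costs less than 16.

16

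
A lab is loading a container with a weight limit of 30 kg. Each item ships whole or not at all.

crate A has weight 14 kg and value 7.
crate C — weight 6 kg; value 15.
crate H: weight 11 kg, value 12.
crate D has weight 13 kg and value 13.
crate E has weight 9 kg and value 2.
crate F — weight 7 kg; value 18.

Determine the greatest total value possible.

46

Treat it as a binary knapsack problem.
Take crate C, crate D, and crate F: weight 6 + 13 + 7 = 26 ≤ 30, value 15 + 13 + 18 = 46.
No other feasible combination does better.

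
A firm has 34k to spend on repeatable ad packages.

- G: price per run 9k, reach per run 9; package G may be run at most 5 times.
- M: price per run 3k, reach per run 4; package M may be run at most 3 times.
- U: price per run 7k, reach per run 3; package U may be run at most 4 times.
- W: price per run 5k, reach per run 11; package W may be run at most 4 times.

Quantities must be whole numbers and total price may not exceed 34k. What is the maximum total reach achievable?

This is a bounded integer knapsack.
Take 1×G, 1×M, and 4×W: price 32 ≤ 34, reach 1·9 + 1·4 + 4·11 = 57.
W has the best ratio (11/5) and is taken to its limit of 4; remaining capacity is filled optimally with the others.

57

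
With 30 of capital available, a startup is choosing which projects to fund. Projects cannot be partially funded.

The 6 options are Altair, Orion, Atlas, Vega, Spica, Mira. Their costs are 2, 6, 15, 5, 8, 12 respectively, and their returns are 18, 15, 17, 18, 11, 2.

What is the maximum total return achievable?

Treat it as a binary knapsack problem.
Altair + Orion + Atlas + Vega: cost 2 + 6 + 15 + 5 = 28 ≤ 30, return 18 + 15 + 17 + 18 = 68.
Altair + Atlas + Vega + Spica: cost 2 + 15 + 5 + 8 = 30 ≤ 30, return 18 + 17 + 18 + 11 = 64.
Altair + Orion + Vega + Spica: cost 2 + 6 + 5 + 8 = 21 ≤ 30, return 18 + 15 + 18 + 11 = 62.
Best is Altair, Orion, Atlas, and Vega with total return 68.

68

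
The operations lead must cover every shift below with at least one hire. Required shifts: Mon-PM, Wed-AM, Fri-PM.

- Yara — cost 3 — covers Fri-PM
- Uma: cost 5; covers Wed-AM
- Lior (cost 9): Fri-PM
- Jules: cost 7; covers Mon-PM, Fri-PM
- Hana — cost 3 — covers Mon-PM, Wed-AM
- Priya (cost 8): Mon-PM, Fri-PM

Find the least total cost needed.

This is a weighted set-cover instance.
Choose Yara and Hana: together they cover Mon-PM, Wed-AM, Fri-PM — every shift.
Total cost: 3 + 3 = 6.
No cover costs less than 6.

6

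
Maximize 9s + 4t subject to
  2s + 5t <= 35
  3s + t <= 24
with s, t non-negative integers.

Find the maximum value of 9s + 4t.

Relaxing integrality, the LP optimum is 76.38 at (s,t) = (6.54, 4.38), which is not an integer point.
(s,t)=(7,3) is feasible, giving 75.
(s,t)=(7,2) is feasible, giving 71.
(s,t)=(6,4) is feasible, giving 70.
Maximum is 75 at (s,t)=(7,3).

75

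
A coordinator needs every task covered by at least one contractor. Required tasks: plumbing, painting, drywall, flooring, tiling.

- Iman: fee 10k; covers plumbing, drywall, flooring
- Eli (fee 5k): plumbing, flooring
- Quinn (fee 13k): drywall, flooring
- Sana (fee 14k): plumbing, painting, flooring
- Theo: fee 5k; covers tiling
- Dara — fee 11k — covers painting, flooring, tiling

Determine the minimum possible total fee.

21

The greedy cost-per-new-task heuristic would pick Eli, Theo, Iman, and Dara for 31, but a cheaper cover exists.
Choose Iman and Dara: together they cover plumbing, painting, drywall, flooring, tiling — every task.
Total fee: 10 + 11 = 21.
No cover costs less than 21.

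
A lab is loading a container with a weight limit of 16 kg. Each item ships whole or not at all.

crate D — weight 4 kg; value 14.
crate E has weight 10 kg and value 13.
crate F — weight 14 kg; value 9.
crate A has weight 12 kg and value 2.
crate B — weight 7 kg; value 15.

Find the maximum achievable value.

crate D + crate B: weight 4 + 7 = 11 ≤ 16, value 14 + 15 = 29.
crate D + crate A: weight 4 + 12 = 16 ≤ 16, value 14 + 2 = 16.
crate D + crate E: weight 4 + 10 = 14 ≤ 16, value 14 + 13 = 27.
Best is crate D and crate B with total value 29.

29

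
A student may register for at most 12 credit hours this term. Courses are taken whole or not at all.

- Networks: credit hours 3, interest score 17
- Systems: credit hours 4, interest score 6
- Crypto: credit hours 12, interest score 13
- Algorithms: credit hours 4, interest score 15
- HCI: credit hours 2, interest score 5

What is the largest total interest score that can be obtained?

38

Take Networks, Systems, and Algorithms: credit hours 3 + 4 + 4 = 11 ≤ 12, interest score 17 + 6 + 15 = 38.
No other feasible combination does better.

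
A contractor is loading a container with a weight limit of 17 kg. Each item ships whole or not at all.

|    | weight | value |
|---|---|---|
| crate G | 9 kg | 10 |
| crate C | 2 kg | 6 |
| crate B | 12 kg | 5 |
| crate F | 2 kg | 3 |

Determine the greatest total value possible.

This is a 0-1 knapsack instance.
Allowing fractional choices, the relaxed optimum would be about 20.7, but items are indivisible.
crate G + crate C: weight 9 + 2 = 11 ≤ 17, value 10 + 6 = 16.
crate G + crate C + crate F: weight 9 + 2 + 2 = 13 ≤ 17, value 10 + 6 + 3 = 19.
Best is crate G, crate C, and crate F with total value 19.

19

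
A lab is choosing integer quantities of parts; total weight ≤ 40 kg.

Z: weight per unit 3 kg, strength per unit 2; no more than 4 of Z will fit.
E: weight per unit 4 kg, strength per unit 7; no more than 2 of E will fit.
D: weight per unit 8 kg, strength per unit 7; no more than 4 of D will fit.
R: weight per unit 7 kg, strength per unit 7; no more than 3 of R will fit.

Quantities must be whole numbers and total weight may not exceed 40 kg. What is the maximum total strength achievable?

E has the best ratio (7/4); taking only E gives at most 2×7 = 14 (stopped by the supply cap of 2).
Mixing does better — 1×Z, 2×E, 1×D, and 3×R: weight 40 ≤ 40, strength 1·2 + 2·7 + 1·7 + 3·7 = 44.

44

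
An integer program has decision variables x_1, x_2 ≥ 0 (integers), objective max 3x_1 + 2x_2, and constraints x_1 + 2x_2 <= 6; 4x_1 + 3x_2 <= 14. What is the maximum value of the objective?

The continuous relaxation peaks at (3.5, 0) with value 10.50; rounding to a feasible lattice point costs some objective.
(x_1,x_2)=(2,2): 1·2+2·2=6≤6, 4·2+3·2=14≤14, objective 10.
(x_1,x_2)=(3,0): 1·3+2·0=3≤6, 4·3+3·0=12≤14, objective 9.
Maximum is 10 at (x_1,x_2)=(2,2).

10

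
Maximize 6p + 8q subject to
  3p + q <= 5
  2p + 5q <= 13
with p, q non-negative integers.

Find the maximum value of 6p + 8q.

22

(p,q)=(1,2): 3·1+1·2=5≤5, 2·1+5·2=12≤13, objective 22.
(p,q)=(0,2): 3·0+1·2=2≤5, 2·0+5·2=10≤13, objective 16.
(p,q)=(1,1): 3·1+1·1=4≤5, 2·1+5·1=7≤13, objective 14.
The best lattice point is (1,2), giving 22.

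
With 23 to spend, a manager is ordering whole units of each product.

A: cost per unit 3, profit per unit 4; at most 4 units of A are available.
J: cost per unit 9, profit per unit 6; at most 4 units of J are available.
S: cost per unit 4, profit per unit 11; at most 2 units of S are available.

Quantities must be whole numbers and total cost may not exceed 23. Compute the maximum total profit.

38

Take 4×A and 2×S: cost 20 ≤ 23, profit 4·4 + 2·11 = 38.
S has the best ratio (11/4) and is taken to its limit of 2; remaining capacity is filled optimally with the others.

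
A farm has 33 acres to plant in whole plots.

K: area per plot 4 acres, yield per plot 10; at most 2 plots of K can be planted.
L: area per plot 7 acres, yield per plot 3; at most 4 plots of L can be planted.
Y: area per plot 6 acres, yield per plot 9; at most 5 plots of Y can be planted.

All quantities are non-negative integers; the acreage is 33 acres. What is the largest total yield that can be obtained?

56

2×K, 1×L, and 3×Y: area 33 ≤ 33, yield 2·10 + 1·3 + 3·9 = 50.
2×K and 4×Y: area 32 ≤ 33, yield 2·10 + 4·9 = 56.
Best is 56.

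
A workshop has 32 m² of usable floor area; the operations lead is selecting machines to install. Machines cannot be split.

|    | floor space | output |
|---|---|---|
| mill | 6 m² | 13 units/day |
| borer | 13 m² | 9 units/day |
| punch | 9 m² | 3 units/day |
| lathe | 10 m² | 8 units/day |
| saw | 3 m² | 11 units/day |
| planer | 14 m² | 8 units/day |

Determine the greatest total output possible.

Take mill, borer, lathe, and saw: floor space 6 + 13 + 10 + 3 = 32 ≤ 32, output 13 + 9 + 8 + 11 = 41.
No other feasible combination does better.

41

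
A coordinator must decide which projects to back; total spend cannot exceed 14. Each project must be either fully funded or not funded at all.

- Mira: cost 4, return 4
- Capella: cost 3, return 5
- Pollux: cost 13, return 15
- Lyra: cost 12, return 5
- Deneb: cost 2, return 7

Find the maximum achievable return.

16

Pollux: cost 13 ≤ 14, return 15.
Capella + Deneb: cost 3 + 2 = 5 ≤ 14, return 5 + 7 = 12.
Mira + Capella + Deneb: cost 4 + 3 + 2 = 9 ≤ 14, return 4 + 5 + 7 = 16.
Best is Mira, Capella, and Deneb with total return 16.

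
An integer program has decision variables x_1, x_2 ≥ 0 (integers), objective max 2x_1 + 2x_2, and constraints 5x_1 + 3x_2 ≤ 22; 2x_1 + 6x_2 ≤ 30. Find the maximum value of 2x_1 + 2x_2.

(x_1,x_2)=(2,4): 5·2+3·4=22≤22, 2·2+6·4=28≤30, objective 12.
(x_1,x_2)=(1,4): 5·1+3·4=17≤22, 2·1+6·4=26≤30, objective 10.
The best lattice point is (2,4), giving 12.

12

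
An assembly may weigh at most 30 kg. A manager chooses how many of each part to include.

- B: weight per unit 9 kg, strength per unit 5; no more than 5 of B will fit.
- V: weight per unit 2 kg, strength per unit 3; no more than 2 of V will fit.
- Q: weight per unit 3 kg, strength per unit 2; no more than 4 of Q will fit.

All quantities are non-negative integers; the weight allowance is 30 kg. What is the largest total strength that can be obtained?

20

This is a bounded integer knapsack.
2×B, 2×V, and 2×Q: weight 28 ≤ 30, strength 2·5 + 2·3 + 2·2 = 20.
1×B, 2×V, and 4×Q: weight 25 ≤ 30, strength 1·5 + 2·3 + 4·2 = 19.
Best is 20.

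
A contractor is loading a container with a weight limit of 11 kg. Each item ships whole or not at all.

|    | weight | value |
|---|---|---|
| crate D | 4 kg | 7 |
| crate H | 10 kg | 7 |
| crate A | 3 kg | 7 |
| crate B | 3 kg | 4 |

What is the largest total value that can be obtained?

18

crate D + crate A: weight 4 + 3 = 7 ≤ 11, value 7 + 7 = 14.
crate D + crate A + crate B: weight 4 + 3 + 3 = 10 ≤ 11, value 7 + 7 + 4 = 18.
Best is crate D, crate A, and crate B with total value 18.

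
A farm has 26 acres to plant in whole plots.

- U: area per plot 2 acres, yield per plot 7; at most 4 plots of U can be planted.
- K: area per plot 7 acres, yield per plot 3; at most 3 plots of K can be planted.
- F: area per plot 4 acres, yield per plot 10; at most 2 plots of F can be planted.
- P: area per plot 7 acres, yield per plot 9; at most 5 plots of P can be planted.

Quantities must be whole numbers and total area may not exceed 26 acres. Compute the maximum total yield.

57

This is a bounded integer knapsack.
Take 4×U, 2×F, and 1×P: area 23 ≤ 26, yield 4·7 + 2·10 + 1·9 = 57.
U has the best ratio (7/2) and is taken to its limit of 4; remaining capacity is filled optimally with the others.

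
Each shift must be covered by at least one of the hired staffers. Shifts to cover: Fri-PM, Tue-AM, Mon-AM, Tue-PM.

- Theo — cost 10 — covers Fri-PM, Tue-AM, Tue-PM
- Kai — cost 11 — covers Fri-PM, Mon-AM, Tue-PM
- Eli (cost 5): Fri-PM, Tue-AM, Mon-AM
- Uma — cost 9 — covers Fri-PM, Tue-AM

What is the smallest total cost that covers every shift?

This is a weighted set-cover instance.
Choose Theo and Eli: together they cover Fri-PM, Tue-AM, Mon-AM, Tue-PM — every shift.
Total cost: 10 + 5 = 15.
No cover costs less than 15.

15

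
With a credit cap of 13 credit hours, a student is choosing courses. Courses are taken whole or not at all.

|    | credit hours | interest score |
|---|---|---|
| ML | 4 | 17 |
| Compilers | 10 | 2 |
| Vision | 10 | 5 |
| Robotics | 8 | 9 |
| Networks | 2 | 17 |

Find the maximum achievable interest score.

ML + Networks: credit hours 4 + 2 = 6 ≤ 13, interest score 17 + 17 = 34.
Robotics + Networks: credit hours 8 + 2 = 10 ≤ 13, interest score 9 + 17 = 26.
Best is ML and Networks with total interest score 34.

34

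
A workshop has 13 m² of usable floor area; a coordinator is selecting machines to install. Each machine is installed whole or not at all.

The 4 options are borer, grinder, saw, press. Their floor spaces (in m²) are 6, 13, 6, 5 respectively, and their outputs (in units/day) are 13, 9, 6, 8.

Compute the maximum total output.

borer + saw: floor space 6 + 6 = 12 ≤ 13, output 13 + 6 = 19.
borer + press: floor space 6 + 5 = 11 ≤ 13, output 13 + 8 = 21.
Best is borer and press with total output 21.

21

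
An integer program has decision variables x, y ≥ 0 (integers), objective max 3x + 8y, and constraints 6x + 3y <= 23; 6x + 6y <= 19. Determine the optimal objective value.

The continuous relaxation peaks at (0, 3.17) with value 25.33; rounding to a feasible lattice point costs some objective.
(x,y)=(0,3): 6·0+3·3=9≤23, 6·0+6·3=18≤19, objective 24.
(x,y)=(1,2): 6·1+3·2=12≤23, 6·1+6·2=18≤19, objective 19.
The best lattice point is (0,3), giving 24.

24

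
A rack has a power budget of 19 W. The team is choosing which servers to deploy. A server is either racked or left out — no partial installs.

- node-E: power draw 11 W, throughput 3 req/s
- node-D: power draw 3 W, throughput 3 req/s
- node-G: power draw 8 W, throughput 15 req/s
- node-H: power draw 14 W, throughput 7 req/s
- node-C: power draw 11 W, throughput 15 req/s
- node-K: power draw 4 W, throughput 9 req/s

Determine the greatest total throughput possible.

30

node-G + node-C: power draw 8 + 11 = 19 ≤ 19, throughput 15 + 15 = 30.
node-D + node-G + node-K: power draw 3 + 8 + 4 = 15 ≤ 19, throughput 3 + 15 + 9 = 27.
Best is node-G and node-C with total throughput 30.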